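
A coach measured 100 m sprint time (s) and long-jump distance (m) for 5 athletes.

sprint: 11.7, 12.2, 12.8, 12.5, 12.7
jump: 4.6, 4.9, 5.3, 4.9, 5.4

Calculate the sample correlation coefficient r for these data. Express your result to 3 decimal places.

n = 5, Σx = 61.9, Σy = 25.1, Σx² = 767.11, Σy² = 126.43, Σxy = 311.27
nΣxy − ΣxΣy = 1556.35 − 1553.69 = 2.66
nΣx² − (Σx)² = 3835.55 − 3831.61 = 3.94; nΣy² − (Σy)² = 632.15 − 630.01 = 2.14
r = 2.66 / √(3.94 × 2.14) = 2.66 / 2.9037 ≈ 0.916

0.916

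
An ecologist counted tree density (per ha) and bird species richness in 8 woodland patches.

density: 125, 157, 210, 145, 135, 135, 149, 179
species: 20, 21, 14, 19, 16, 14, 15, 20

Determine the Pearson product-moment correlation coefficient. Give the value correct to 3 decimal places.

n = 8, Σx = 1235, Σy = 139, Σx² = 196091, Σy² = 2475, Σxy = 21357
nΣxy − ΣxΣy = 170856 − 171665 = -809
nΣx² − (Σx)² = 1568728 − 1525225 = 43503; nΣy² − (Σy)² = 19800 − 19321 = 479
r = -809 / √(43503 × 479) = -809 / 4564.8589 ≈ -0.177

-0.177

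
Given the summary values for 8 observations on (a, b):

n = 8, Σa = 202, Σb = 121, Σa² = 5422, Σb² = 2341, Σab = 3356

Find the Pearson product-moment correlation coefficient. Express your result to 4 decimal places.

r = (nΣab − ΣaΣb) / √[(nΣa² − (Σa)²)(nΣb² − (Σb)²)]
Numerator: 8×3356 − 202×121 = 2406
Denominator: √[(43376 − 40804)(18728 − 14641)] = √[2572 × 4087] = 3242.1851
r = 2406 / 3242.1851 ≈ 0.7421

0.7421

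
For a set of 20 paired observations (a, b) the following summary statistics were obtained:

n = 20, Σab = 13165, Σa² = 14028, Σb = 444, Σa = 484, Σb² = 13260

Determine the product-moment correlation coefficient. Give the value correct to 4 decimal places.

0.8622

r = (nΣab − ΣaΣb) / √[(nΣa² − (Σa)²)(nΣb² − (Σb)²)]
Numerator: 20×13165 − 484×444 = 48404
Denominator: √[(280560 − 234256)(265200 − 197136)] = √[46304 × 68064] = 56139.4287
r = 48404 / 56139.4287 ≈ 0.8622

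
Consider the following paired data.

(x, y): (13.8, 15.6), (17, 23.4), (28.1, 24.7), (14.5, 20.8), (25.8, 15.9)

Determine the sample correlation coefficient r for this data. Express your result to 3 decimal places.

0.242

n = 5, Σx = 99.2, Σy = 100.4, Σx² = 2144.94, Σy² = 2086.46, Σxy = 2018.97
nΣxy − ΣxΣy = 10094.85 − 9959.68 = 135.17
nΣx² − (Σx)² = 10724.7 − 9840.64 = 884.06; nΣy² − (Σy)² = 10432.3 − 10080.16 = 352.14
r = 135.17 / √(884.06 × 352.14) = 135.17 / 557.9542 ≈ 0.242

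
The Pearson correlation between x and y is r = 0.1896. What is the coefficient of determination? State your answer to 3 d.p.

0.036

r² = (0.1896)² = 0.036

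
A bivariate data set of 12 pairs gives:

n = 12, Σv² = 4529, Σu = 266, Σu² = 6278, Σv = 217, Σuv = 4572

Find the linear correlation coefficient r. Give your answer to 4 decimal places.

-0.4957

r = (nΣuv − ΣuΣv) / √[(nΣu² − (Σu)²)(nΣv² − (Σv)²)]
Numerator: 12×4572 − 266×217 = -2858
Denominator: √[(75336 − 70756)(54348 − 47089)] = √[4580 × 7259] = 5765.9535
r = -2858 / 5765.9535 ≈ -0.4957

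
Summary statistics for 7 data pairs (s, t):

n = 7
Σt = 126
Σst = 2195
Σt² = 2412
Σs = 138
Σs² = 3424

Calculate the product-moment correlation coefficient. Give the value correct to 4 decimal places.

r = (nΣst − ΣsΣt) / √[(nΣs² − (Σs)²)(nΣt² − (Σt)²)]
Numerator: 7×2195 − 138×126 = -2023
Denominator: √[(23968 − 19044)(16884 − 15876)] = √[4924 × 1008] = 2227.8671
r = -2023 / 2227.8671 ≈ -0.9080

-0.9080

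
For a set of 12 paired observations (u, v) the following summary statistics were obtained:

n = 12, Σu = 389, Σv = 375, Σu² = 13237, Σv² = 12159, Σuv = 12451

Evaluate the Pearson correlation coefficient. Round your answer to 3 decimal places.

0.561

r = (nΣuv − ΣuΣv) / √[(nΣu² − (Σu)²)(nΣv² − (Σv)²)]
Numerator: 12×12451 − 389×375 = 3537
Denominator: √[(158844 − 151321)(145908 − 140625)] = √[7523 × 5283] = 6304.2850
r = 3537 / 6304.2850 ≈ 0.561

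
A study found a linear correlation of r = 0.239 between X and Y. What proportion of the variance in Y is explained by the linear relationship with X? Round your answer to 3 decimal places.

r² = (0.239)² = 0.057

0.057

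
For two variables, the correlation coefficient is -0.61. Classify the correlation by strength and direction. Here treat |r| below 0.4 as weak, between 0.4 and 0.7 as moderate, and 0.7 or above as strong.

moderate negative

r = -0.61 < 0 so the relationship is negative.
|r| = 0.61, which falls in the moderate range.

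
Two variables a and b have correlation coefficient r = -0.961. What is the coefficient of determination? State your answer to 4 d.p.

r² = (-0.961)² = 0.9235

0.9235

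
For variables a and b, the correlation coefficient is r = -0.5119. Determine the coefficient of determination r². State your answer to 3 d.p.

r² = (-0.5119)² = 0.262

0.262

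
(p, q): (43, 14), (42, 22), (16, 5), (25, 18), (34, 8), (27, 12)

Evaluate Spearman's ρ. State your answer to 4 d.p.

Rank p: 6, 5, 1, 2, 4, 3
Rank q: 4, 6, 1, 5, 2, 3
d = rank(p) − rank(q): 2, -1, 0, -3, 2, 0; Σd² = 18
ρ = 1 − 6Σd² / [n(n²−1)] = 1 − 6×18 / (6×35) = 1 − 108/210 ≈ 0.4857

0.4857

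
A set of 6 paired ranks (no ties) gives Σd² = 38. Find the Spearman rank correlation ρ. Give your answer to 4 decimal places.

ρ = 1 − 6Σd² / [n(n²−1)] = 1 − 6×38 / (6×35)
  = 1 − 228/210 = 1 − 1.08571 ≈ -0.0857

-0.0857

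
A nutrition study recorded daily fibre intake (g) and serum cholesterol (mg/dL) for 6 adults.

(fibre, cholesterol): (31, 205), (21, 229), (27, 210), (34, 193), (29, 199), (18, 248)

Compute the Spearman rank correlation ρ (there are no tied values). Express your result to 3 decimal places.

Rank fibre: 5, 2, 3, 6, 4, 1
Rank cholesterol: 3, 5, 4, 1, 2, 6
d = rank(fibre) − rank(cholesterol): 2, -3, -1, 5, 2, -5; Σd² = 68
ρ = 1 − 6Σd² / [n(n²−1)] = 1 − 6×68 / (6×35) = 1 − 408/210 ≈ -0.943

-0.943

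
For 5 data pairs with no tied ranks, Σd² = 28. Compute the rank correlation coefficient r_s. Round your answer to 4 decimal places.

ρ = 1 − 6Σd² / [n(n²−1)] = 1 − 6×28 / (5×24)
  = 1 − 168/120 = 1 − 1.40000 ≈ -0.4000

-0.4000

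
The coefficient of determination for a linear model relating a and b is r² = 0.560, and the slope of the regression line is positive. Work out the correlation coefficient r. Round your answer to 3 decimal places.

|r| = √0.560 = 0.748
The association is positive, so r = 0.748.

0.748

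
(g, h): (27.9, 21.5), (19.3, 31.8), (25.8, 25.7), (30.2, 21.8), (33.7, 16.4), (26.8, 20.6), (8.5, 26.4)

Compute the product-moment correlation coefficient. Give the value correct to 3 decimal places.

-0.704

n = 7, Σg = 172.2, Σh = 164.2, Σg² = 4654.76, Σh² = 3999.5, Σgh = 3864.17
nΣgh − ΣgΣh = 27049.19 − 28275.24 = -1226.05
nΣg² − (Σg)² = 32583.32 − 29652.84 = 2930.48; nΣh² − (Σh)² = 27996.5 − 26961.64 = 1034.86
r = -1226.05 / √(2930.48 × 1034.86) = -1226.05 / 1741.4467 ≈ -0.704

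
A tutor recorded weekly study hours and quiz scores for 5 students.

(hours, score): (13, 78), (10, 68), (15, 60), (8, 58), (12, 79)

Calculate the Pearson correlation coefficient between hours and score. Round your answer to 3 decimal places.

n = 5, Σx = 58, Σy = 343, Σx² = 702, Σy² = 23913, Σxy = 4006
nΣxy − ΣxΣy = 20030 − 19894 = 136
nΣx² − (Σx)² = 3510 − 3364 = 146; nΣy² − (Σy)² = 119565 − 117649 = 1916
r = 136 / √(146 × 1916) = 136 / 528.9007 ≈ 0.257

0.257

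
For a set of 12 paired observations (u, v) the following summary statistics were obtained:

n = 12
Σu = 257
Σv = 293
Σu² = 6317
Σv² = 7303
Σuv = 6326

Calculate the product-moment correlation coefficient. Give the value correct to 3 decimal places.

0.146

r = (nΣuv − ΣuΣv) / √[(nΣu² − (Σu)²)(nΣv² − (Σv)²)]
Numerator: 12×6326 − 257×293 = 611
Denominator: √[(75804 − 66049)(87636 − 85849)] = √[9755 × 1787] = 4175.1868
r = 611 / 4175.1868 ≈ 0.146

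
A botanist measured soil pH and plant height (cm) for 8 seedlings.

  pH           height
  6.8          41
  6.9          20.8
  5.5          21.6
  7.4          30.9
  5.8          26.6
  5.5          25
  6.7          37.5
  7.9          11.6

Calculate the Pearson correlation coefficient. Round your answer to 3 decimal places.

-0.110

n = 8, Σx = 52.5, Σy = 215, Σx² = 350.05, Σy² = 6408.38, Σxy = 1404.45
nΣxy − ΣxΣy = 11235.6 − 11287.5 = -51.9
nΣx² − (Σx)² = 2800.4 − 2756.25 = 44.15; nΣy² − (Σy)² = 51267.04 − 46225 = 5042.04
r = -51.9 / √(44.15 × 5042.04) = -51.9 / 471.8115 ≈ -0.110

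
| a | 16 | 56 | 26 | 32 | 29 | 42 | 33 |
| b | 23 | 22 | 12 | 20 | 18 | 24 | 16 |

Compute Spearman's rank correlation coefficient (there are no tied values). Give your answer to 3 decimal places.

Rank a: 1, 7, 2, 4, 3, 6, 5
Rank b: 6, 5, 1, 4, 3, 7, 2
d = rank(a) − rank(b): -5, 2, 1, 0, 0, -1, 3; Σd² = 40
ρ = 1 − 6Σd² / [n(n²−1)] = 1 − 6×40 / (7×48) = 1 − 240/336 ≈ 0.286

0.286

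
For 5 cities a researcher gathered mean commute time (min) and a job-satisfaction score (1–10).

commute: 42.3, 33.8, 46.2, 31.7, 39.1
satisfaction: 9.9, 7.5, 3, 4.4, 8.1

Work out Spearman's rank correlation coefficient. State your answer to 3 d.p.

Rank commute: 4, 2, 5, 1, 3
Rank satisfaction: 5, 3, 1, 2, 4
d = rank(commute) − rank(satisfaction): -1, -1, 4, -1, -1; Σd² = 20
ρ = 1 − 6Σd² / [n(n²−1)] = 1 − 6×20 / (5×24) = 1 − 120/120 ≈ 0.000

0.000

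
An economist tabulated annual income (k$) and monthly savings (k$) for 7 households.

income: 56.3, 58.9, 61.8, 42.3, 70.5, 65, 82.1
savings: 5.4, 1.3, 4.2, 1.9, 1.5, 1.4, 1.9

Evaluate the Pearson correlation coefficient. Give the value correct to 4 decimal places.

-0.2108

n = 7, Σx = 436.9, Σy = 17.6, Σx² = 28183.09, Σy² = 59.92, Σxy = 1073.26
nΣxy − ΣxΣy = 7512.82 − 7689.44 = -176.62
nΣx² − (Σx)² = 197281.63 − 190881.61 = 6400.02; nΣy² − (Σy)² = 419.44 − 309.76 = 109.68
r = -176.62 / √(6400.02 × 109.68) = -176.62 / 837.8271 ≈ -0.2108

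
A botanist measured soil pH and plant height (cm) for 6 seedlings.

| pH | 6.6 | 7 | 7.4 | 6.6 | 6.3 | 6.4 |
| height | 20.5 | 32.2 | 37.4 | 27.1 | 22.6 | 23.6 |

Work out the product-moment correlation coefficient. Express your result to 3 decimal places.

0.921

n = 6, Σx = 40.3, Σy = 163.4, Σx² = 271.53, Σy² = 4657.98, Σxy = 1109.74
nΣxy − ΣxΣy = 6658.44 − 6585.02 = 73.42
nΣx² − (Σx)² = 1629.18 − 1624.09 = 5.09; nΣy² − (Σy)² = 27947.88 − 26699.56 = 1248.32
r = 73.42 / √(5.09 × 1248.32) = 73.42 / 79.7117 ≈ 0.921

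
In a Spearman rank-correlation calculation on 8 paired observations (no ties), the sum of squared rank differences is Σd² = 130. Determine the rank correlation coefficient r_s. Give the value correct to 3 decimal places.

ρ = 1 − 6Σd² / [n(n²−1)] = 1 − 6×130 / (8×63)
  = 1 − 780/504 = 1 − 1.5476 ≈ -0.548

-0.548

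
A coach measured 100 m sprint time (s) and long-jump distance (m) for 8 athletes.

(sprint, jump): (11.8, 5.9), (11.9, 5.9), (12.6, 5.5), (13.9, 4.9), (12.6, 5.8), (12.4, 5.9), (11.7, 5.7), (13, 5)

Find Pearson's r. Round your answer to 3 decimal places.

-0.847

n = 8, Σx = 99.9, Σy = 44.6, Σx² = 1251.23, Σy² = 249.82, Σxy = 555.17
nΣxy − ΣxΣy = 4441.36 − 4455.54 = -14.18
nΣx² − (Σx)² = 10009.84 − 9980.01 = 29.83; nΣy² − (Σy)² = 1998.56 − 1989.16 = 9.4
r = -14.18 / √(29.83 × 9.4) = -14.18 / 16.7452 ≈ -0.847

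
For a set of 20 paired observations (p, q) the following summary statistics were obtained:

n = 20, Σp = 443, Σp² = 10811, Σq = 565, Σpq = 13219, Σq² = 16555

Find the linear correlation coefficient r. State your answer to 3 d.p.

r = (nΣpq − ΣpΣq) / √[(nΣp² − (Σp)²)(nΣq² − (Σq)²)]
Numerator: 20×13219 − 443×565 = 14085
Denominator: √[(216220 − 196249)(331100 − 319225)] = √[19971 × 11875] = 15399.8580
r = 14085 / 15399.8580 ≈ 0.915

0.915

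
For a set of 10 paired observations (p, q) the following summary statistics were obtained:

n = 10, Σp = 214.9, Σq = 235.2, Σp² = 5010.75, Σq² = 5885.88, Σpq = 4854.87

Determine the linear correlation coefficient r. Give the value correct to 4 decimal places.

-0.5354

r = (nΣpq − ΣpΣq) / √[(nΣp² − (Σp)²)(nΣq² − (Σq)²)]
Numerator: 10×4854.87 − 214.9×235.2 = -1995.78
Denominator: √[(50107.5 − 46182.01)(58858.8 − 55319.04)] = √[3925.49 × 3539.76] = 3727.6390
r = -1995.78 / 3727.6390 ≈ -0.5354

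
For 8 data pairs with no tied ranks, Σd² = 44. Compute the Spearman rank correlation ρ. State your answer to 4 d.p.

ρ = 1 − 6Σd² / [n(n²−1)] = 1 − 6×44 / (8×63)
  = 1 − 264/504 = 1 − 0.52381 ≈ 0.4762

0.4762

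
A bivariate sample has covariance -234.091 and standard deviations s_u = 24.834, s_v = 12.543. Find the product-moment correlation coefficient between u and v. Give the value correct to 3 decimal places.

-0.752

r = Cov(u,v) / (s_u · s_v) = -234.091 / (24.834 × 12.543)
  = -234.091 / 311.4929 ≈ -0.752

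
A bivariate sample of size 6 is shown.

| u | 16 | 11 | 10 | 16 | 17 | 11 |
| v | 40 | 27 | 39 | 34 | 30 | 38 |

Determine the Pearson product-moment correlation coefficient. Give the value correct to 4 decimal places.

-0.1084

n = 6, Σu = 81, Σv = 208, Σu² = 1143, Σv² = 7350, Σuv = 2799
nΣuv − ΣuΣv = 16794 − 16848 = -54
nΣu² − (Σu)² = 6858 − 6561 = 297; nΣv² − (Σv)² = 44100 − 43264 = 836
r = -54 / √(297 × 836) = -54 / 498.2891 ≈ -0.1084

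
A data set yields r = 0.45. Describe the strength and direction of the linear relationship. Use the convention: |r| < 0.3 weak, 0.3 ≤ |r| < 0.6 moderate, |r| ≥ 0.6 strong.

r = 0.45 > 0 so the relationship is positive.
|r| = 0.45, which falls in the moderate range.

moderate positive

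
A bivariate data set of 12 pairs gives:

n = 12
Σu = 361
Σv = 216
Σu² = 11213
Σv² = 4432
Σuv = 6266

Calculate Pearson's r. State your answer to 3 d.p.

r = (nΣuv − ΣuΣv) / √[(nΣu² − (Σu)²)(nΣv² − (Σv)²)]
Numerator: 12×6266 − 361×216 = -2784
Denominator: √[(134556 − 130321)(53184 − 46656)] = √[4235 × 6528] = 5257.9540
r = -2784 / 5257.9540 ≈ -0.529

-0.529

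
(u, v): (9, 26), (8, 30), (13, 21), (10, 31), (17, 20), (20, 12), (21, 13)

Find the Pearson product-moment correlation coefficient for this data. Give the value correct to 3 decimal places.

-0.950

n = 7, Σu = 98, Σv = 153, Σu² = 1544, Σv² = 3691, Σuv = 1910
nΣuv − ΣuΣv = 13370 − 14994 = -1624
nΣu² − (Σu)² = 10808 − 9604 = 1204; nΣv² − (Σv)² = 25837 − 23409 = 2428
r = -1624 / √(1204 × 2428) = -1624 / 1709.7696 ≈ -0.950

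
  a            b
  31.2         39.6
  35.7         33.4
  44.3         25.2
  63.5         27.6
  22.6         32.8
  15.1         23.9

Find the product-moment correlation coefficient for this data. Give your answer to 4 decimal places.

n = 6, Σa = 212.4, Σb = 182.5, Σa² = 8981.44, Σb² = 5727.57, Σab = 6399.03
nΣab − ΣaΣb = 38394.18 − 38763 = -368.82
nΣa² − (Σa)² = 53888.64 − 45113.76 = 8774.88; nΣb² − (Σb)² = 34365.42 − 33306.25 = 1059.17
r = -368.82 / √(8774.88 × 1059.17) = -368.82 / 3048.6209 ≈ -0.1210

-0.1210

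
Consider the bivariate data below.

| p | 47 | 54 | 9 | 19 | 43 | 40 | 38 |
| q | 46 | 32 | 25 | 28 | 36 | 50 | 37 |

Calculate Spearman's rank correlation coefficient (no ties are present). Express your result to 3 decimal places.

Rank p: 6, 7, 1, 2, 5, 4, 3
Rank q: 6, 3, 1, 2, 4, 7, 5
d = rank(p) − rank(q): 0, 4, 0, 0, 1, -3, -2; Σd² = 30
ρ = 1 − 6Σd² / [n(n²−1)] = 1 − 6×30 / (7×48) = 1 − 180/336 ≈ 0.464

0.464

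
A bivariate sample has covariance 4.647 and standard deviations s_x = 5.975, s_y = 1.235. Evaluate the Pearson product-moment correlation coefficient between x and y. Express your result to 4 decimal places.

r = Cov(x,y) / (s_x · s_y) = 4.647 / (5.975 × 1.235)
  = 4.647 / 7.3791 ≈ 0.6297

0.6297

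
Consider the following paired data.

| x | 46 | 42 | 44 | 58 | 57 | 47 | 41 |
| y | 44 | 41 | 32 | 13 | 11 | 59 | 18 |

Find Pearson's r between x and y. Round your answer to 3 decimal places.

-0.518

n = 7, Σx = 335, Σy = 218, Σx² = 16319, Σy² = 8736, Σxy = 10046
nΣxy − ΣxΣy = 70322 − 73030 = -2708
nΣx² − (Σx)² = 114233 − 112225 = 2008; nΣy² − (Σy)² = 61152 − 47524 = 13628
r = -2708 / √(2008 × 13628) = -2708 / 5231.1590 ≈ -0.518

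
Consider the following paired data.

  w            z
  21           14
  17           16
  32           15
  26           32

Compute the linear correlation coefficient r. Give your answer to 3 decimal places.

n = 4, Σw = 96, Σz = 77, Σw² = 2430, Σz² = 1701, Σwz = 1878
nΣwz − ΣwΣz = 7512 − 7392 = 120
nΣw² − (Σw)² = 9720 − 9216 = 504; nΣz² − (Σz)² = 6804 − 5929 = 875
r = 120 / √(504 × 875) = 120 / 664.0783 ≈ 0.181

0.181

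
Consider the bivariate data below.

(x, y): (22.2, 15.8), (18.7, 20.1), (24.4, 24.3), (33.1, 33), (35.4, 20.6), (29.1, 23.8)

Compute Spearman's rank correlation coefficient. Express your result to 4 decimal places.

0.5429

Rank x: 2, 1, 3, 5, 6, 4
Rank y: 1, 2, 5, 6, 3, 4
d = rank(x) − rank(y): 1, -1, -2, -1, 3, 0; Σd² = 16
ρ = 1 − 6Σd² / [n(n²−1)] = 1 − 6×16 / (6×35) = 1 − 96/210 ≈ 0.5429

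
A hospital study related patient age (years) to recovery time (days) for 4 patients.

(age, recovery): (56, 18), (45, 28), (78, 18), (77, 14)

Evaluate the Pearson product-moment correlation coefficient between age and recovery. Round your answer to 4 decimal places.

n = 4, Σx = 256, Σy = 78, Σx² = 17174, Σy² = 1628, Σxy = 4750
nΣxy − ΣxΣy = 19000 − 19968 = -968
nΣx² − (Σx)² = 68696 − 65536 = 3160; nΣy² − (Σy)² = 6512 − 6084 = 428
r = -968 / √(3160 × 428) = -968 / 1162.9617 ≈ -0.8324

-0.8324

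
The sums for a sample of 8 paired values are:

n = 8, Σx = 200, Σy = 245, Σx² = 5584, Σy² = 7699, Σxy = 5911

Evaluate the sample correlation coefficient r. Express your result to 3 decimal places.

r = (nΣxy − ΣxΣy) / √[(nΣx² − (Σx)²)(nΣy² − (Σy)²)]
Numerator: 8×5911 − 200×245 = -1712
Denominator: √[(44672 − 40000)(61592 − 60025)] = √[4672 × 1567] = 2705.7391
r = -1712 / 2705.7391 ≈ -0.633

-0.633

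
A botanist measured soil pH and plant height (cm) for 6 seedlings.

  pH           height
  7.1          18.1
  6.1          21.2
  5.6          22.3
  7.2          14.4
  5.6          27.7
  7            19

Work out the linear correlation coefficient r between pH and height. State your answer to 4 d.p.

-0.8763

n = 6, Σx = 38.6, Σy = 122.7, Σx² = 251.18, Σy² = 2609.99, Σxy = 774.51
nΣxy − ΣxΣy = 4647.06 − 4736.22 = -89.16
nΣx² − (Σx)² = 1507.08 − 1489.96 = 17.12; nΣy² − (Σy)² = 15659.94 − 15055.29 = 604.65
r = -89.16 / √(17.12 × 604.65) = -89.16 / 101.7429 ≈ -0.8763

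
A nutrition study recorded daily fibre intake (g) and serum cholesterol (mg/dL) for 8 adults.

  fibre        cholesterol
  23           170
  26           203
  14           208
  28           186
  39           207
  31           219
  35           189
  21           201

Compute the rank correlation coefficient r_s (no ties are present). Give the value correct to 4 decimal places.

Rank fibre: 3, 4, 1, 5, 8, 6, 7, 2
Rank cholesterol: 1, 5, 7, 2, 6, 8, 3, 4
d = rank(fibre) − rank(cholesterol): 2, -1, -6, 3, 2, -2, 4, -2; Σd² = 78
ρ = 1 − 6Σd² / [n(n²−1)] = 1 − 6×78 / (8×63) = 1 − 468/504 ≈ 0.0714

0.0714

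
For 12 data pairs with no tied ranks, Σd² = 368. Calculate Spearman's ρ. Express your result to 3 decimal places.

-0.287

ρ = 1 − 6Σd² / [n(n²−1)] = 1 − 6×368 / (12×143)
  = 1 − 2208/1716 = 1 − 1.2867 ≈ -0.287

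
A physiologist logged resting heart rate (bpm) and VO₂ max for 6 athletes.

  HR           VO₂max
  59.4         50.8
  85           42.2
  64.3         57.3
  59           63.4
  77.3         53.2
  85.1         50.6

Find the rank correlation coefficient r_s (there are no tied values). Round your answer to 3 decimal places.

Rank HR: 2, 5, 3, 1, 4, 6
Rank VO₂max: 3, 1, 5, 6, 4, 2
d = rank(HR) − rank(VO₂max): -1, 4, -2, -5, 0, 4; Σd² = 62
ρ = 1 − 6Σd² / [n(n²−1)] = 1 − 6×62 / (6×35) = 1 − 372/210 ≈ -0.771

-0.771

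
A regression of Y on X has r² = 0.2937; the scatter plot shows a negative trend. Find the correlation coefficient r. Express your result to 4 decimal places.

-0.5419

|r| = √0.2937 = 0.5419
The association is negative, so r = −0.5419.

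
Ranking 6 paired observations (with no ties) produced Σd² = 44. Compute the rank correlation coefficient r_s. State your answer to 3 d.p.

ρ = 1 − 6Σd² / [n(n²−1)] = 1 − 6×44 / (6×35)
  = 1 − 264/210 = 1 − 1.2571 ≈ -0.257

-0.257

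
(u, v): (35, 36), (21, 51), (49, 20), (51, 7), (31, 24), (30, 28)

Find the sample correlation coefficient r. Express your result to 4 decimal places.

-0.8634

n = 6, Σu = 217, Σv = 166, Σu² = 8529, Σv² = 5706, Σuv = 5252
nΣuv − ΣuΣv = 31512 − 36022 = -4510
nΣu² − (Σu)² = 51174 − 47089 = 4085; nΣv² − (Σv)² = 34236 − 27556 = 6680
r = -4510 / √(4085 × 6680) = -4510 / 5223.7726 ≈ -0.8634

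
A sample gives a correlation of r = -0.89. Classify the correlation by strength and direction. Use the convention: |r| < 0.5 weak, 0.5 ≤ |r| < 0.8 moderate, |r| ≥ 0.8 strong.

r = -0.89 < 0 so the relationship is negative.
|r| = 0.89, which falls in the strong range.

strong negative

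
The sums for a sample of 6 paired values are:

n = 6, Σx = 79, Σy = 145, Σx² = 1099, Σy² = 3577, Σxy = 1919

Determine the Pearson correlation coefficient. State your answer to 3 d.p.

r = (nΣxy − ΣxΣy) / √[(nΣx² − (Σx)²)(nΣy² − (Σy)²)]
Numerator: 6×1919 − 79×145 = 59
Denominator: √[(6594 − 6241)(21462 − 21025)] = √[353 × 437] = 392.7607
r = 59 / 392.7607 ≈ 0.150

0.150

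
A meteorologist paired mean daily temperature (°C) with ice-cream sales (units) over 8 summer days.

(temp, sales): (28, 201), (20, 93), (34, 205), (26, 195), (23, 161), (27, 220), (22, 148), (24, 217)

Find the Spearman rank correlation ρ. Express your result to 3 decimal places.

Rank temp: 7, 1, 8, 5, 3, 6, 2, 4
Rank sales: 5, 1, 6, 4, 3, 8, 2, 7
d = rank(temp) − rank(sales): 2, 0, 2, 1, 0, -2, 0, -3; Σd² = 22
ρ = 1 − 6Σd² / [n(n²−1)] = 1 − 6×22 / (8×63) = 1 − 132/504 ≈ 0.738

0.738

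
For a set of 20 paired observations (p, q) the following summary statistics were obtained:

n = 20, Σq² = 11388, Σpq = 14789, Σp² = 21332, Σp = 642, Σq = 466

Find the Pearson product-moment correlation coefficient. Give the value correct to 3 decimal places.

-0.274

r = (nΣpq − ΣpΣq) / √[(nΣp² − (Σp)²)(nΣq² − (Σq)²)]
Numerator: 20×14789 − 642×466 = -3392
Denominator: √[(426640 − 412164)(227760 − 217156)] = √[14476 × 10604] = 12389.6531
r = -3392 / 12389.6531 ≈ -0.274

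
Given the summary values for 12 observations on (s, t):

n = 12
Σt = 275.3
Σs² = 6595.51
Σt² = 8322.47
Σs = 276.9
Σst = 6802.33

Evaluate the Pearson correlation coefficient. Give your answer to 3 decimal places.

0.700

r = (nΣst − ΣsΣt) / √[(nΣs² − (Σs)²)(nΣt² − (Σt)²)]
Numerator: 12×6802.33 − 276.9×275.3 = 5397.39
Denominator: √[(79146.12 − 76673.61)(99869.64 − 75790.09)] = √[2472.51 × 24079.55] = 7716.0176
r = 5397.39 / 7716.0176 ≈ 0.700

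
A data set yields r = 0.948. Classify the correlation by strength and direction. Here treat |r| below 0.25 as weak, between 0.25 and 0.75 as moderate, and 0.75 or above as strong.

strong positive

r = 0.948 > 0 so the relationship is positive.
|r| = 0.948, which falls in the strong range.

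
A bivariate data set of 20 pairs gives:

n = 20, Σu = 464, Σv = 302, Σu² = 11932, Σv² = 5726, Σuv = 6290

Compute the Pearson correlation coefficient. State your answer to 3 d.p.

r = (nΣuv − ΣuΣv) / √[(nΣu² − (Σu)²)(nΣv² − (Σv)²)]
Numerator: 20×6290 − 464×302 = -14328
Denominator: √[(238640 − 215296)(114520 − 91204)] = √[23344 × 23316] = 23329.9958
r = -14328 / 23329.9958 ≈ -0.614

-0.614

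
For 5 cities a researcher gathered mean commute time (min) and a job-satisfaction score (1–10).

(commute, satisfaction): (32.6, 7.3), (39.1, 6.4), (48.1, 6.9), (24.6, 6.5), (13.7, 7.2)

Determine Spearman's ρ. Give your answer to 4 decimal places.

-0.3000

Rank commute: 3, 4, 5, 2, 1
Rank satisfaction: 5, 1, 3, 2, 4
d = rank(commute) − rank(satisfaction): -2, 3, 2, 0, -3; Σd² = 26
ρ = 1 − 6Σd² / [n(n²−1)] = 1 − 6×26 / (5×24) = 1 − 156/120 ≈ -0.3000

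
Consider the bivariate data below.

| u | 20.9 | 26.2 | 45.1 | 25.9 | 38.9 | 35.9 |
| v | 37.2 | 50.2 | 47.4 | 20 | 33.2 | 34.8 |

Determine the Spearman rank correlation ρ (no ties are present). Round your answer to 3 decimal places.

Rank u: 1, 3, 6, 2, 5, 4
Rank v: 4, 6, 5, 1, 2, 3
d = rank(u) − rank(v): -3, -3, 1, 1, 3, 1; Σd² = 30
ρ = 1 − 6Σd² / [n(n²−1)] = 1 − 6×30 / (6×35) = 1 − 180/210 ≈ 0.143

0.143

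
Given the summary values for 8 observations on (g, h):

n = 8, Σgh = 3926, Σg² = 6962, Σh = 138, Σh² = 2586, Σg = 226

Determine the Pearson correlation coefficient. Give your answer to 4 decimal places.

0.0798

r = (nΣgh − ΣgΣh) / √[(nΣg² − (Σg)²)(nΣh² − (Σh)²)]
Numerator: 8×3926 − 226×138 = 220
Denominator: √[(55696 − 51076)(20688 − 19044)] = √[4620 × 1644] = 2755.9536
r = 220 / 2755.9536 ≈ 0.0798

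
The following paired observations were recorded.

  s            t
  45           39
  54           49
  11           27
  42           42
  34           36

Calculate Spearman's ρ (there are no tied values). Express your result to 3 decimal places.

Rank s: 4, 5, 1, 3, 2
Rank t: 3, 5, 1, 4, 2
d = rank(s) − rank(t): 1, 0, 0, -1, 0; Σd² = 2
ρ = 1 − 6Σd² / [n(n²−1)] = 1 − 6×2 / (5×24) = 1 − 12/120 ≈ 0.900

0.900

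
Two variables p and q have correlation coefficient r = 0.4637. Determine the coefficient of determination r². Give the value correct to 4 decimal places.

r² = (0.4637)² = 0.2150

0.2150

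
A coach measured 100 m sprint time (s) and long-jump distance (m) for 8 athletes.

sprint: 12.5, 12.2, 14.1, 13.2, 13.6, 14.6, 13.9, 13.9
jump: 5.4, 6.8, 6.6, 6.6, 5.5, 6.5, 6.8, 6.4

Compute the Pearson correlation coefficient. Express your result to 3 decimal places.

0.226

n = 8, Σx = 108, Σy = 50.6, Σx² = 1462.68, Σy² = 322.22, Σxy = 683.82
nΣxy − ΣxΣy = 5470.56 − 5464.8 = 5.76
nΣx² − (Σx)² = 11701.44 − 11664 = 37.44; nΣy² − (Σy)² = 2577.76 − 2560.36 = 17.4
r = 5.76 / √(37.44 × 17.4) = 5.76 / 25.5236 ≈ 0.226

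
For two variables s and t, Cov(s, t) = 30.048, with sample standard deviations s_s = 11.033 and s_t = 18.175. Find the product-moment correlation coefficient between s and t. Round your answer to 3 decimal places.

0.150

r = Cov(s,t) / (s_s · s_t) = 30.048 / (11.033 × 18.175)
  = 30.048 / 200.5248 ≈ 0.150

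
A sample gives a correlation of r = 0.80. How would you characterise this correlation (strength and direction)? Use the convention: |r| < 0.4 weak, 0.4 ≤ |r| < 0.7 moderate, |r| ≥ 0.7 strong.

strong positive

r = 0.80 > 0 so the relationship is positive.
|r| = 0.80, which falls in the strong range.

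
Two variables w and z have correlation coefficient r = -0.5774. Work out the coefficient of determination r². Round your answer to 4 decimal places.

r² = (-0.5774)² = 0.3334

0.3334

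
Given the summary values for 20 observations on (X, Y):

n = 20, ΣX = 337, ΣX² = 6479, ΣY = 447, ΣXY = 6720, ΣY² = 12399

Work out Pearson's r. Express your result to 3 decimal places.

r = (nΣXY − ΣXΣY) / √[(nΣX² − (ΣX)²)(nΣY² − (ΣY)²)]
Numerator: 20×6720 − 337×447 = -16239
Denominator: √[(129580 − 113569)(247980 − 199809)] = √[16011 × 48171] = 27771.6741
r = -16239 / 27771.6741 ≈ -0.585

-0.585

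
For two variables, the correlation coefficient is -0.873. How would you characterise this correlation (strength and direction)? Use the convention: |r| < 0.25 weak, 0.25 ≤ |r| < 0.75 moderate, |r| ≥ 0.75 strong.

r = -0.873 < 0 so the relationship is negative.
|r| = 0.873, which falls in the strong range.

strong negative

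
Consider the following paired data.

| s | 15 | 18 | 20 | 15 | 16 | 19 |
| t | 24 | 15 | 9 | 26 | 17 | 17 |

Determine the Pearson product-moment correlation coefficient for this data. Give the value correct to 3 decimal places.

-0.891

n = 6, Σs = 103, Σt = 108, Σs² = 1791, Σt² = 2136, Σst = 1795
nΣst − ΣsΣt = 10770 − 11124 = -354
nΣs² − (Σs)² = 10746 − 10609 = 137; nΣt² − (Σt)² = 12816 − 11664 = 1152
r = -354 / √(137 × 1152) = -354 / 397.2707 ≈ -0.891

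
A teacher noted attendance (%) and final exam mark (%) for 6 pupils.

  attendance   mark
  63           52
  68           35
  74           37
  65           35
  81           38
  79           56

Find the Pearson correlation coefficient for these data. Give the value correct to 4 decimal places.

0.1129

n = 6, Σx = 430, Σy = 253, Σx² = 31096, Σy² = 11103, Σxy = 18171
nΣxy − ΣxΣy = 109026 − 108790 = 236
nΣx² − (Σx)² = 186576 − 184900 = 1676; nΣy² − (Σy)² = 66618 − 64009 = 2609
r = 236 / √(1676 × 2609) = 236 / 2091.0964 ≈ 0.1129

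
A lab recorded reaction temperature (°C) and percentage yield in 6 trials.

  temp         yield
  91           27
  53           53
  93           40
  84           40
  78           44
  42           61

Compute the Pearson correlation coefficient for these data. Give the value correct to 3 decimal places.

n = 6, Σx = 441, Σy = 265, Σx² = 34643, Σy² = 12395, Σxy = 18340
nΣxy − ΣxΣy = 110040 − 116865 = -6825
nΣx² − (Σx)² = 207858 − 194481 = 13377; nΣy² − (Σy)² = 74370 − 70225 = 4145
r = -6825 / √(13377 × 4145) = -6825 / 7446.3189 ≈ -0.917

-0.917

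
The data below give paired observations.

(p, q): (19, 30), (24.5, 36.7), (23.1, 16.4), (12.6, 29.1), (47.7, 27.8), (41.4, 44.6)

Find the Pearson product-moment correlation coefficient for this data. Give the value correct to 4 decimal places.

n = 6, Σp = 168.3, Σq = 184.6, Σp² = 5642.87, Σq² = 6124.66, Σpq = 5387.15
nΣpq − ΣpΣq = 32322.9 − 31068.18 = 1254.72
nΣp² − (Σp)² = 33857.22 − 28324.89 = 5532.33; nΣq² − (Σq)² = 36747.96 − 34077.16 = 2670.8
r = 1254.72 / √(5532.33 × 2670.8) = 1254.72 / 3843.9234 ≈ 0.3264

0.3264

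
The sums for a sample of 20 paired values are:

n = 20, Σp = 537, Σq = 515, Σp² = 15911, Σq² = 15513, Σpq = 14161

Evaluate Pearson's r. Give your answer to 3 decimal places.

0.182

r = (nΣpq − ΣpΣq) / √[(nΣp² − (Σp)²)(nΣq² − (Σq)²)]
Numerator: 20×14161 − 537×515 = 6665
Denominator: √[(318220 − 288369)(310260 − 265225)] = √[29851 × 45035] = 36665.2395
r = 6665 / 36665.2395 ≈ 0.182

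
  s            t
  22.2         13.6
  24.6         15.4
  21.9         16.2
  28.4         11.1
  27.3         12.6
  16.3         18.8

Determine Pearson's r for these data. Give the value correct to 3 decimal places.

n = 6, Σs = 140.7, Σt = 87.7, Σs² = 3395.15, Σt² = 1319.97, Σst = 2001.2
nΣst − ΣsΣt = 12007.2 − 12339.39 = -332.19
nΣs² − (Σs)² = 20370.9 − 19796.49 = 574.41; nΣt² − (Σt)² = 7919.82 − 7691.29 = 228.53
r = -332.19 / √(574.41 × 228.53) = -332.19 / 362.3119 ≈ -0.917

-0.917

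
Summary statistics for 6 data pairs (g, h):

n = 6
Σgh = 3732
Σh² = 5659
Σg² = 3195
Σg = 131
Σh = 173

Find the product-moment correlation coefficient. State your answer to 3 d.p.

r = (nΣgh − ΣgΣh) / √[(nΣg² − (Σg)²)(nΣh² − (Σh)²)]
Numerator: 6×3732 − 131×173 = -271
Denominator: √[(19170 − 17161)(33954 − 29929)] = √[2009 × 4025] = 2843.6288
r = -271 / 2843.6288 ≈ -0.095

-0.095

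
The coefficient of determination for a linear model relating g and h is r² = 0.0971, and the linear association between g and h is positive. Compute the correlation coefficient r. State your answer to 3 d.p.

|r| = √0.0971 = 0.312
The association is positive, so r = 0.312.

0.312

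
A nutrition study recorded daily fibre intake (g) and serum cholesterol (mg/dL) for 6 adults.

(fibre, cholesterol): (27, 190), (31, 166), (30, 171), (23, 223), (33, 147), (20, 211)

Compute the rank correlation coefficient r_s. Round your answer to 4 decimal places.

Rank fibre: 3, 5, 4, 2, 6, 1
Rank cholesterol: 4, 2, 3, 6, 1, 5
d = rank(fibre) − rank(cholesterol): -1, 3, 1, -4, 5, -4; Σd² = 68
ρ = 1 − 6Σd² / [n(n²−1)] = 1 − 6×68 / (6×35) = 1 − 408/210 ≈ -0.9429

-0.9429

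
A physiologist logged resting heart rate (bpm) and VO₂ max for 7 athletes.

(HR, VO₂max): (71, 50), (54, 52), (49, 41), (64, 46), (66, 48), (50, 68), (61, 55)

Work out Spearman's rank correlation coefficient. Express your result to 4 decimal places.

Rank HR: 7, 3, 1, 5, 6, 2, 4
Rank VO₂max: 4, 5, 1, 2, 3, 7, 6
d = rank(HR) − rank(VO₂max): 3, -2, 0, 3, 3, -5, -2; Σd² = 60
ρ = 1 − 6Σd² / [n(n²−1)] = 1 − 6×60 / (7×48) = 1 − 360/336 ≈ -0.0714

-0.0714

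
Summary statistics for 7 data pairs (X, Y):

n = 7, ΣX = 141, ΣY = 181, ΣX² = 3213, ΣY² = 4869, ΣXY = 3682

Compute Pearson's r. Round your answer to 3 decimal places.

r = (nΣXY − ΣXΣY) / √[(nΣX² − (ΣX)²)(nΣY² − (ΣY)²)]
Numerator: 7×3682 − 141×181 = 253
Denominator: √[(22491 − 19881)(34083 − 32761)] = √[2610 × 1322] = 1857.5306
r = 253 / 1857.5306 ≈ 0.136

0.136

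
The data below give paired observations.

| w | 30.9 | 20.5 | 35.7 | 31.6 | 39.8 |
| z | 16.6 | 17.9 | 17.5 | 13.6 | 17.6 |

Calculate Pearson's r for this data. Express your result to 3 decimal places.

-0.050

n = 5, Σw = 158.5, Σz = 83.2, Σw² = 5232.15, Σz² = 1396.94, Σwz = 2634.88
nΣwz − ΣwΣz = 13174.4 − 13187.2 = -12.8
nΣw² − (Σw)² = 26160.75 − 25122.25 = 1038.5; nΣz² − (Σz)² = 6984.7 − 6922.24 = 62.46
r = -12.8 / √(1038.5 × 62.46) = -12.8 / 254.6855 ≈ -0.050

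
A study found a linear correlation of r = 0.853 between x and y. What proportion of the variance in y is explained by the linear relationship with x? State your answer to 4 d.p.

r² = (0.853)² = 0.7276

0.7276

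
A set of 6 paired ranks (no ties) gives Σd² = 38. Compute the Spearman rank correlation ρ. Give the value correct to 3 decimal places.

ρ = 1 − 6Σd² / [n(n²−1)] = 1 − 6×38 / (6×35)
  = 1 − 228/210 = 1 − 1.0857 ≈ -0.086

-0.086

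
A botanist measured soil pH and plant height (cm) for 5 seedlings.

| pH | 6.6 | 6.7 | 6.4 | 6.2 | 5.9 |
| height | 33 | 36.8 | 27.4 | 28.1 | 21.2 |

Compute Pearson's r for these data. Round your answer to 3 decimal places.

0.957

n = 5, Σx = 31.8, Σy = 146.5, Σx² = 202.66, Σy² = 4433.05, Σxy = 939.02
nΣxy − ΣxΣy = 4695.1 − 4658.7 = 36.4
nΣx² − (Σx)² = 1013.3 − 1011.24 = 2.06; nΣy² − (Σy)² = 22165.25 − 21462.25 = 703
r = 36.4 / √(2.06 × 703) = 36.4 / 38.0550 ≈ 0.957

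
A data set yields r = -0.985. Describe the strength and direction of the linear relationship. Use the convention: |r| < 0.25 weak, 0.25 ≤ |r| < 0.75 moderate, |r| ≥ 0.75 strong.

r = -0.985 < 0 so the relationship is negative.
|r| = 0.985, which falls in the strong range.

strong negative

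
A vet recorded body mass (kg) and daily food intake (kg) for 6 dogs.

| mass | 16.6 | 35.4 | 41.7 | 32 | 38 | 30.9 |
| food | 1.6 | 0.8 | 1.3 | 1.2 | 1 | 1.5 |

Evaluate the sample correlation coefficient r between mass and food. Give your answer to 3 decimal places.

-0.623

n = 6, Σx = 194.6, Σy = 7.4, Σx² = 6690.42, Σy² = 9.58, Σxy = 231.84
nΣxy − ΣxΣy = 1391.04 − 1440.04 = -49
nΣx² − (Σx)² = 40142.52 − 37869.16 = 2273.36; nΣy² − (Σy)² = 57.48 − 54.76 = 2.72
r = -49 / √(2273.36 × 2.72) = -49 / 78.6355 ≈ -0.623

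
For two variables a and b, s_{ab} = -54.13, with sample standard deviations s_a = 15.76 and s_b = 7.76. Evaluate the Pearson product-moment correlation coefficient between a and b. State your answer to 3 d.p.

r = Cov(a,b) / (s_a · s_b) = -54.13 / (15.76 × 7.76)
  = -54.13 / 122.2976 ≈ -0.443

-0.443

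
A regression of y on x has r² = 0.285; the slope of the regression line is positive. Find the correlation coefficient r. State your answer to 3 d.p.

0.534

|r| = √0.285 = 0.534
The association is positive, so r = 0.534.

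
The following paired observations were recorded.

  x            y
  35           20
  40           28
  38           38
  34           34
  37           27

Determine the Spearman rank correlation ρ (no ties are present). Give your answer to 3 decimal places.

Rank x: 2, 5, 4, 1, 3
Rank y: 1, 3, 5, 4, 2
d = rank(x) − rank(y): 1, 2, -1, -3, 1; Σd² = 16
ρ = 1 − 6Σd² / [n(n²−1)] = 1 − 6×16 / (5×24) = 1 − 96/120 ≈ 0.200

0.200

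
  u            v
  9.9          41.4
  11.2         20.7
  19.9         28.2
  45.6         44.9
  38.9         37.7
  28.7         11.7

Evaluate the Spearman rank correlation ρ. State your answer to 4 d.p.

Rank u: 1, 2, 3, 6, 5, 4
Rank v: 5, 2, 3, 6, 4, 1
d = rank(u) − rank(v): -4, 0, 0, 0, 1, 3; Σd² = 26
ρ = 1 − 6Σd² / [n(n²−1)] = 1 − 6×26 / (6×35) = 1 − 156/210 ≈ 0.2571

0.2571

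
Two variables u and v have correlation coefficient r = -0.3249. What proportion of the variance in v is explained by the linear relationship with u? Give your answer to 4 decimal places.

0.1056

r² = (-0.3249)² = 0.1056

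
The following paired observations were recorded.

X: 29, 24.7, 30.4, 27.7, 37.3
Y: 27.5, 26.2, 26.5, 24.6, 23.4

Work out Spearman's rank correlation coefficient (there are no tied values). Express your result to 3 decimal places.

Rank X: 3, 1, 4, 2, 5
Rank Y: 5, 3, 4, 2, 1
d = rank(X) − rank(Y): -2, -2, 0, 0, 4; Σd² = 24
ρ = 1 − 6Σd² / [n(n²−1)] = 1 − 6×24 / (5×24) = 1 − 144/120 ≈ -0.200

-0.200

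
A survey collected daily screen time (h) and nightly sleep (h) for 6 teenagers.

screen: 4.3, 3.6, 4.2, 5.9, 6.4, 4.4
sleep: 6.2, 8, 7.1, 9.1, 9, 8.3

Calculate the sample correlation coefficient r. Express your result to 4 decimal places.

n = 6, Σx = 28.8, Σy = 47.7, Σx² = 144.22, Σy² = 385.55, Σxy = 233.09
nΣxy − ΣxΣy = 1398.54 − 1373.76 = 24.78
nΣx² − (Σx)² = 865.32 − 829.44 = 35.88; nΣy² − (Σy)² = 2313.3 − 2275.29 = 38.01
r = 24.78 / √(35.88 × 38.01) = 24.78 / 36.9296 ≈ 0.6710

0.6710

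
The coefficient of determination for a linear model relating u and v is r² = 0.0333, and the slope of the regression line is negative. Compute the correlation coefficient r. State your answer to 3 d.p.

|r| = √0.0333 = 0.182
The association is negative, so r = −0.182.

-0.182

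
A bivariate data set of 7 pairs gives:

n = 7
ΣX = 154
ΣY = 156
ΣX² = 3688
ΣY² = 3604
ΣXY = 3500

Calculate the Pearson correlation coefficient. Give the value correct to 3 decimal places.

0.348

r = (nΣXY − ΣXΣY) / √[(nΣX² − (ΣX)²)(nΣY² − (ΣY)²)]
Numerator: 7×3500 − 154×156 = 476
Denominator: √[(25816 − 23716)(25228 − 24336)] = √[2100 × 892] = 1368.6490
r = 476 / 1368.6490 ≈ 0.348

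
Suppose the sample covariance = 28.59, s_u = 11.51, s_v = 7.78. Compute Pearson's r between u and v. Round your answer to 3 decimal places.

r = Cov(u,v) / (s_u · s_v) = 28.59 / (11.51 × 7.78)
  = 28.59 / 89.5478 ≈ 0.319

0.319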